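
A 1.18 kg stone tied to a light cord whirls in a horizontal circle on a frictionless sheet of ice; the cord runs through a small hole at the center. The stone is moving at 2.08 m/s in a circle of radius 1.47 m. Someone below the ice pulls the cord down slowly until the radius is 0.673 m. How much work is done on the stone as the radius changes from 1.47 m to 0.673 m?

The only horizontal force on the mass is along the cord (radial), so it exerts no torque about the hole and angular momentum m v r is conserved.
v₂ = v₁ r₁ / r₂ = (2.08)(1.47) / (0.673) = 4.543 m/s.
W = ΔKE = ½m(v₂² − v₁²) = 9.626 J.

W ≈ 9.63 J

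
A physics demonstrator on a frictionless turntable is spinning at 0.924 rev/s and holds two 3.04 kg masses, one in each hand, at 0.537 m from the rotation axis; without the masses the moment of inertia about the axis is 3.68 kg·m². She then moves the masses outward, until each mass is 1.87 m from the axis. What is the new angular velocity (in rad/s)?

ω₂ ≈ 1.26 rad/s

With no external torque about the axis, L is conserved: I₁ω₁ = I₂ω₂.
I₁ = 3.68 + 2(3.04)(0.537)² = 5.433 kg·m²; I₂ = 3.68 + 2(3.04)(1.87)² = 24.94 kg·m².
ω₂ = I₁ω₁ / I₂ = (5.433)(0.924 rev/s) / (24.94) = 0.2013 rev/s = 1.265 rad/s.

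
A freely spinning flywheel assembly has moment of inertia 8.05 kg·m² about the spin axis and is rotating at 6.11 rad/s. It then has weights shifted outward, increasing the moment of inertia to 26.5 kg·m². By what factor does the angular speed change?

ω₂/ω₁ ≈ 0.304

No external torque acts about the spin axis, so angular momentum is conserved.
ω₂/ω₁ = I₁/I₂ = 8.050 / 26.50 = 0.3038.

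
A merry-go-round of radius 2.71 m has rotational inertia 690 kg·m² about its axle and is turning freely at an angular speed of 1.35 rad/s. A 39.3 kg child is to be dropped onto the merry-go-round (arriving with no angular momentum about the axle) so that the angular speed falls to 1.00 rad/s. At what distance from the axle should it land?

No external torque acts about the axle; L_before = L_after.
I_p ω_i = (I_p + m r²) ω_f ⇒ m r² = I_p(ω_i/ω_f − 1) = 690.0(1.35/1.00 − 1) = 241.5 kg·m².
r = √(241.5/39.3) = 2.479 m.

r ≈ 2.48 m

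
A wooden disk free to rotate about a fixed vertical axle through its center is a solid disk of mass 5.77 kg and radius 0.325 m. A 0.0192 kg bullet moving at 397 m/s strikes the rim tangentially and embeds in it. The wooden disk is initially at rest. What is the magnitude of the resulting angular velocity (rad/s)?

|ω_f| ≈ 8.08 rad/s

About the axle the impulsive forces during the collision are internal, so angular momentum about that axis is conserved.
I_p = ½(5.77)(0.325)² = 0.3047 kg·m². Taking the sense of the bullet's angular momentum as positive, L_{bullet} = m v R = (0.0192)(397)(0.325) = 2.477 kg·m²/s.
L_i = 0 + 2.477 = 2.477 kg·m²/s.
After sticking, I_f = I_p + m R² = 0.3047 + (0.0192)(0.325)² = 0.3068 kg·m².
ω_f = L_i / I_f = 2.477 / 0.3068 = 8.076 rad/s.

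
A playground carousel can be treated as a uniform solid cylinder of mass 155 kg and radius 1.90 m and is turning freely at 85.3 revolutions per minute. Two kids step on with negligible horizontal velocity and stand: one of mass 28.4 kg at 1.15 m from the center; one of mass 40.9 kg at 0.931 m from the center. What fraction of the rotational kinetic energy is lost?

fraction ≈ 0.207

No external torque acts about the center; L_before = L_after.
I_p = ½(155)(1.90)² = 279.8 kg·m².
Added inertia Σmr² = (28.4)(1.15)² + (40.9)(0.931)² = 73.01 kg·m²; I_f = 279.8 + 73.01 = 352.8 kg·m².
ω_f = I_p ω_i / I_f = (279.8)(85.3) / 352.8 = 67.65 rpm.
KE_i = ½(279.8)(8.933 rad/s)² = 11160 J; KE_f = ½(352.8)(7.084)² = 8852 J.
Fraction lost = 0.2070.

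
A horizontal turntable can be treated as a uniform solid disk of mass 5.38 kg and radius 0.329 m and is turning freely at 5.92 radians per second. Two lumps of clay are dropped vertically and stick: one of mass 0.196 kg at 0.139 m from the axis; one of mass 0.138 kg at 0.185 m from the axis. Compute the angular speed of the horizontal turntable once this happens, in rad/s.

ω_f ≈ 5.75 rad/s

No external torque acts about the axis; L_before = L_after.
I_p = ½(5.38)(0.329)² = 0.2912 kg·m².
Added inertia Σmr² = (0.196)(0.139)² + (0.138)(0.185)² = 0.008510 kg·m²; I_f = 0.2912 + 0.008510 = 0.2997 kg·m².
ω_f = I_p ω_i / I_f = (0.2912)(5.92) / 0.2997 = 5.752 rad/s.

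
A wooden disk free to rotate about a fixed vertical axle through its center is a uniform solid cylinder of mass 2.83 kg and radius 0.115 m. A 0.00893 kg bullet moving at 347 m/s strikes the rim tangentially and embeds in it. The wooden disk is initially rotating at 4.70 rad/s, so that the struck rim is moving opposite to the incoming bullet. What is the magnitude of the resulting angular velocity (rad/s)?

The axle reaction passes through the axle and exerts no torque about it; angular momentum about the axle is conserved through the impact.
I_p = ½(2.83)(0.115)² = 0.01871 kg·m². Taking the sense of the bullet's angular momentum as positive, L_{bullet} = m v R = (0.00893)(347)(0.115) = 0.3564 kg·m²/s.
L_i = −I_p ω_p + m v R = −(0.01871)(4.70) + 0.3564 = 0.2684 kg·m²/s.
After sticking, I_f = I_p + m R² = 0.01871 + (0.00893)(0.115)² = 0.01883 kg·m².
ω_f = L_i / I_f = 0.2684 / 0.01883 = 14.25 rad/s.

|ω_f| ≈ 14.3 rad/s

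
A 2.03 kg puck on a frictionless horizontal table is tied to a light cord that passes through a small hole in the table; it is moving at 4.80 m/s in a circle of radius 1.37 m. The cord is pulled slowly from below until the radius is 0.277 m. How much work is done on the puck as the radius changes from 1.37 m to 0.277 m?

W ≈ 549 J

Central (radial) force ⇒ zero torque about the center ⇒ m v r is constant.
v₂ = v₁ r₁ / r₂ = (4.80)(1.37) / (0.277) = 23.74 m/s.
W = ΔKE = ½m(v₂² − v₁²) = 548.7 J.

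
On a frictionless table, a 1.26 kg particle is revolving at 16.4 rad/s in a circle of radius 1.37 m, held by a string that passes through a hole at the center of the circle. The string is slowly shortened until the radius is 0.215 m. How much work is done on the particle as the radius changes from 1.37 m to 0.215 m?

W ≈ 12600 J

The constraining force is radial, so m r² ω about the center is conserved.
ω₂ = ω₁ (r₁/r₂)² = (16.4)(1.37/0.215)² = 665.9 rad/s.
W = ΔKE = ½m(v₂² − v₁²) = 12600 J.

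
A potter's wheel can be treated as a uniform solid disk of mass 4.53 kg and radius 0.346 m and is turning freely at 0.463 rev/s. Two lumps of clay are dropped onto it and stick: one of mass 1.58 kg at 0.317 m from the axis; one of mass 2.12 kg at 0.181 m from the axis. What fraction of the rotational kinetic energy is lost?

No external torque acts about the axis; L_before = L_after.
I_p = ½(4.53)(0.346)² = 0.2712 kg·m².
Added inertia Σmr² = (1.58)(0.317)² + (2.12)(0.181)² = 0.2282 kg·m²; I_f = 0.2712 + 0.2282 = 0.4994 kg·m².
ω_f = I_p ω_i / I_f = (0.2712)(0.463) / 0.4994 = 0.2514 rev/s.
KE_i = ½(0.2712)(2.909 rad/s)² = 1.147 J; KE_f = ½(0.4994)(1.580)² = 0.6230 J.
Fraction lost = 0.4570.

fraction ≈ 0.457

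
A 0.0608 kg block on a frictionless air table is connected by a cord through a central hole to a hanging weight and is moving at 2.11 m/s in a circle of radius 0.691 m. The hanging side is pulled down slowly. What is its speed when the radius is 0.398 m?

v₂ ≈ 3.66 m/s

The only horizontal force on the mass is along the cord (radial), so it exerts no torque about the hole and angular momentum m v r is conserved.
v₂ = v₁ r₁ / r₂ = (2.11)(0.691) / (0.398) = 3.663 m/s.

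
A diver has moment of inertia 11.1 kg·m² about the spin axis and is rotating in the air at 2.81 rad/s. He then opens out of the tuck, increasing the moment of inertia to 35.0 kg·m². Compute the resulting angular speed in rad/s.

Angular momentum about the spin axis is conserved since the torque about it is zero.
ω₂ = I₁ω₁ / I₂ = (11.10)(2.81 rad/s) / (35.00) = 0.8912 rad/s.

ω₂ ≈ 0.891 rad/s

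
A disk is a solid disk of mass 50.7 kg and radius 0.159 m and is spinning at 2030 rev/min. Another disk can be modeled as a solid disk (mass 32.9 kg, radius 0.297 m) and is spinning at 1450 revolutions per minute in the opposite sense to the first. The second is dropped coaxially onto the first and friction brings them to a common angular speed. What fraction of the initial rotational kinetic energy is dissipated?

No external torque acts about the common axis, so total angular momentum is conserved.
Moments of inertia: I_A = ½(50.7)(0.159)² = 0.6409 kg·m²; I_B = ½(32.9)(0.297)² = 1.451 kg·m².
Taking A's sense as positive: L = (0.6409)(2030) − (1.451)(1450) = -803.0 kg·m²·rpm.
Combined I = 0.6409 + 1.451 = 2.092 kg·m².
ω_f = L / I = -803.0 / 2.092 = -383.9 rpm.
KE_i = ½ΣIω² = 31210 J; KE_f = ½(2.092)(40.20)² = 1690 J.
Fraction dissipated = (KE_i − KE_f)/KE_i = 0.9458.

fraction ≈ 0.946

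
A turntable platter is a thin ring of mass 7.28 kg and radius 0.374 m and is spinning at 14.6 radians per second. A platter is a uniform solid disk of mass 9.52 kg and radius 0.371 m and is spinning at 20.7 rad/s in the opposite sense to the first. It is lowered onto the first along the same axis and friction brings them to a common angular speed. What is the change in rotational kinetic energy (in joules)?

The coupling torques are internal; angular momentum about the shared axis is conserved.
Moments of inertia: I_A = (7.28)(0.374)² = 1.018 kg·m²; I_B = ½(9.52)(0.371)² = 0.6552 kg·m².
Taking A's sense as positive: L = (1.018)(14.6) − (0.6552)(20.7) = 1.305 kg·m²·rad/s.
Combined I = 1.018 + 0.6552 = 1.673 kg·m².
ω_f = L / I = 1.305 / 1.673 = 0.7799 rad/s.
KE_i = ½ΣIω² = 248.9 J; KE_f = ½(1.673)(0.7799)² = 0.5089 J.

ΔKE ≈ -248 J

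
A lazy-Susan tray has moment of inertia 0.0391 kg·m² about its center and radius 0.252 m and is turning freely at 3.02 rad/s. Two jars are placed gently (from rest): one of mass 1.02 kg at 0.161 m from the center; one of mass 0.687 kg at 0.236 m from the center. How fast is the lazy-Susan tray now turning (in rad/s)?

ω_f ≈ 1.14 rad/s

No external torque acts about the center; L_before = L_after.
Added inertia Σmr² = (1.02)(0.161)² + (0.687)(0.236)² = 0.06470 kg·m²; I_f = 0.03910 + 0.06470 = 0.1038 kg·m².
ω_f = I_p ω_i / I_f = (0.03910)(3.02) / 0.1038 = 1.138 rad/s.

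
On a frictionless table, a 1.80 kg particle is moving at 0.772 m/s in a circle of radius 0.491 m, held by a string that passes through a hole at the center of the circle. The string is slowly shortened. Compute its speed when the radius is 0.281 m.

The only horizontal force on the mass is along the cord (radial), so it exerts no torque about the hole and angular momentum m v r is conserved.
v₂ = v₁ r₁ / r₂ = (0.772)(0.491) / (0.281) = 1.349 m/s.

v₂ ≈ 1.35 m/s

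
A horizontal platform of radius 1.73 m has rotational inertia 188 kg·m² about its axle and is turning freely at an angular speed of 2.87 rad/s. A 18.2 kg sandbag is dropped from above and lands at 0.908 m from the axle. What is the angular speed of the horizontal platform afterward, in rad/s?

The added mass arrives with no angular momentum about the axle, and any external torque about the axle is negligible, so the system's angular momentum is conserved.
Added inertia Σmr² = (18.2)(0.908)² = 15.01 kg·m²; I_f = 188.0 + 15.01 = 203.0 kg·m².
ω_f = I_p ω_i / I_f = (188.0)(2.87) / 203.0 = 2.658 rad/s.

ω_f ≈ 2.66 rad/s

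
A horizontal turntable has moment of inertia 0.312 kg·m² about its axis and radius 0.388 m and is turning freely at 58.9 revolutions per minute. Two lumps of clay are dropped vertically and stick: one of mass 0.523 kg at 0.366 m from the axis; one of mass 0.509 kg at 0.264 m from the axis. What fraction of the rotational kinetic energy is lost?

fraction ≈ 0.253

No external torque acts about the axis; L_before = L_after.
Added inertia Σmr² = (0.523)(0.366)² + (0.509)(0.264)² = 0.1055 kg·m²; I_f = 0.3120 + 0.1055 = 0.4175 kg·m².
ω_f = I_p ω_i / I_f = (0.3120)(58.9) / 0.4175 = 44.01 rpm.
KE_i = ½(0.3120)(6.168 rad/s)² = 5.935 J; KE_f = ½(0.4175)(4.609)² = 4.435 J.
Fraction lost = 0.2528.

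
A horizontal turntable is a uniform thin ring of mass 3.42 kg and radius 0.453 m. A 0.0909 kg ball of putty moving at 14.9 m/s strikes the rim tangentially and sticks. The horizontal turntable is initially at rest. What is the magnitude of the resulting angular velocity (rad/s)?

|ω_f| ≈ 0.852 rad/s

About the axle the impulsive forces during the collision are internal, so angular momentum about that axis is conserved.
I_p = (3.42)(0.453)² = 0.7018 kg·m². Taking the sense of the ball of putty's angular momentum as positive, L_{ball} = m v R = (0.0909)(14.9)(0.453) = 0.6135 kg·m²/s.
L_i = 0 + 0.6135 = 0.6135 kg·m²/s.
After sticking, I_f = I_p + m R² = 0.7018 + (0.0909)(0.453)² = 0.7205 kg·m².
ω_f = L_i / I_f = 0.6135 / 0.7205 = 0.8516 rad/s.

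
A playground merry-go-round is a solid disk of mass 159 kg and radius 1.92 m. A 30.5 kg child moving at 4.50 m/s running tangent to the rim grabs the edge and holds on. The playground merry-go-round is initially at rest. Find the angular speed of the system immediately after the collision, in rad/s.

The axle reaction passes through the axle and exerts no torque about it; angular momentum about the axle is conserved through the impact.
I_p = ½(159)(1.92)² = 293.1 kg·m². Taking the sense of the child's angular momentum as positive, L_{child} = m v R = (30.5)(4.50)(1.92) = 263.5 kg·m²/s.
L_i = 0 + 263.5 = 263.5 kg·m²/s.
After sticking, I_f = I_p + m R² = 293.1 + (30.5)(1.92)² = 405.5 kg·m².
ω_f = L_i / I_f = 263.5 / 405.5 = 0.6499 rad/s.

|ω_f| ≈ 0.650 rad/s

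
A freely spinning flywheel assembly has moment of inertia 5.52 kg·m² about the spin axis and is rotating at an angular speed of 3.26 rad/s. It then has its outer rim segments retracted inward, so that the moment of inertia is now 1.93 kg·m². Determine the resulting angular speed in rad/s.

ω₂ ≈ 9.32 rad/s

With no external torque about the axis, L is conserved: I₁ω₁ = I₂ω₂.
ω₂ = I₁ω₁ / I₂ = (5.520)(3.26 rad/s) / (1.930) = 9.324 rad/s.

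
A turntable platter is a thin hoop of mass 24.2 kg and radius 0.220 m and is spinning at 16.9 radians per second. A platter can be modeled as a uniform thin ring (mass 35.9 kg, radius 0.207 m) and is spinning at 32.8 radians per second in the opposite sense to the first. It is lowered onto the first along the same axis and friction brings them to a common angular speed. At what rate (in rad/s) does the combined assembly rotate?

|ω_f| ≈ 11.3 rad/s

The coupling torques are internal; angular momentum about the shared axis is conserved.
Moments of inertia: I_A = (24.2)(0.220)² = 1.171 kg·m²; I_B = (35.9)(0.207)² = 1.538 kg·m².
Taking A's sense as positive: L = (1.171)(16.9) − (1.538)(32.8) = -30.66 kg·m²·rad/s.
Combined I = 1.171 + 1.538 = 2.710 kg·m².
ω_f = L / I = -30.66 / 2.710 = -11.32 rad/s.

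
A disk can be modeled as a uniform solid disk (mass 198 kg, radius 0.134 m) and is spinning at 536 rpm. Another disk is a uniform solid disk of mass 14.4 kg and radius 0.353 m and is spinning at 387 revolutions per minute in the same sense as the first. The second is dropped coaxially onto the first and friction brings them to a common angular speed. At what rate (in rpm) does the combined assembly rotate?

|ω_f| ≈ 486 rpm

No external torque acts about the common axis, so total angular momentum is conserved.
Moments of inertia: I_A = ½(198)(0.134)² = 1.778 kg·m²; I_B = ½(14.4)(0.353)² = 0.8972 kg·m².
Taking A's sense as positive: L = (1.778)(536) + (0.8972)(387) = 1300 kg·m²·rpm.
Combined I = 1.778 + 0.8972 = 2.675 kg·m².
ω_f = L / I = 1300 / 2.675 = 486.0 rpm.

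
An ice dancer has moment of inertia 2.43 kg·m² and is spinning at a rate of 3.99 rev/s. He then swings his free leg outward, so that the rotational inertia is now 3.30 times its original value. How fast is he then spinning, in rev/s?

ω₂ ≈ 1.21 rev/s

Angular momentum about the spin axis is conserved since the torque about it is zero.
I₂ = 3.30 × 2.43 = 8.019 kg·m².
ω₂ = I₁ω₁ / I₂ = (2.430)(3.99 rev/s) / (8.019) = 1.209 rev/s.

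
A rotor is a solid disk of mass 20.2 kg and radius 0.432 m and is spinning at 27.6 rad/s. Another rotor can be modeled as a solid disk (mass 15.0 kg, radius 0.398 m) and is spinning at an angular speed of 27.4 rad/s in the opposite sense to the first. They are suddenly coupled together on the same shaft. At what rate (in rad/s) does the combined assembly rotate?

|ω_f| ≈ 6.34 rad/s

No external torque acts about the common axis, so total angular momentum is conserved.
Moments of inertia: I_A = ½(20.2)(0.432)² = 1.885 kg·m²; I_B = ½(15.0)(0.398)² = 1.188 kg·m².
Taking A's sense as positive: L = (1.885)(27.6) − (1.188)(27.4) = 19.47 kg·m²·rad/s.
Combined I = 1.885 + 1.188 = 3.073 kg·m².
ω_f = L / I = 19.47 / 3.073 = 6.336 rad/s.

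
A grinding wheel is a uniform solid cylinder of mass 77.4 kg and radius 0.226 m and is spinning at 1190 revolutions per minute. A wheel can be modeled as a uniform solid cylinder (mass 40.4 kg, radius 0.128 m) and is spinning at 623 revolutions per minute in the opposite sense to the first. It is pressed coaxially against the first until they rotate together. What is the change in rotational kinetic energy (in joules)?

No external torque acts about the common axis, so total angular momentum is conserved.
Moments of inertia: I_A = ½(77.4)(0.226)² = 1.977 kg·m²; I_B = ½(40.4)(0.128)² = 0.3310 kg·m².
Taking A's sense as positive: L = (1.977)(1190) − (0.3310)(623) = 2146 kg·m²·rpm.
Combined I = 1.977 + 0.3310 = 2.308 kg·m².
ω_f = L / I = 2146 / 2.308 = 930.0 rpm.
KE_i = ½ΣIω² = 16050 J; KE_f = ½(2.308)(97.39)² = 10940 J.

ΔKE ≈ -5110 J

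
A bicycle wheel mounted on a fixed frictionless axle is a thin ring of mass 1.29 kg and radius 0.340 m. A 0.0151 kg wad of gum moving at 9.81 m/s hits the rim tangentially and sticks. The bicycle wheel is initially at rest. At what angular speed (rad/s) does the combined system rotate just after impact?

About the axle the impulsive forces during the collision are internal, so angular momentum about that axis is conserved.
I_p = (1.29)(0.340)² = 0.1491 kg·m². Taking the sense of the wad of gum's angular momentum as positive, L_{wad} = m v R = (0.0151)(9.81)(0.340) = 0.05036 kg·m²/s.
L_i = 0 + 0.05036 = 0.05036 kg·m²/s.
After sticking, I_f = I_p + m R² = 0.1491 + (0.0151)(0.340)² = 0.1509 kg·m².
ω_f = L_i / I_f = 0.05036 / 0.1509 = 0.3338 rad/s.

|ω_f| ≈ 0.334 rad/s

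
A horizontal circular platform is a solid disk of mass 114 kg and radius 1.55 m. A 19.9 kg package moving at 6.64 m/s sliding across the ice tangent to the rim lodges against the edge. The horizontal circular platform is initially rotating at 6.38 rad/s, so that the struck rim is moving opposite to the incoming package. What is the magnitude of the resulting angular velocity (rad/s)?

About the central axle the impulsive forces during the collision are internal, so angular momentum about that axis is conserved.
I_p = ½(114)(1.55)² = 136.9 kg·m². Taking the sense of the package's angular momentum as positive, L_{package} = m v R = (19.9)(6.64)(1.55) = 204.8 kg·m²/s.
L_i = −I_p ω_p + m v R = −(136.9)(6.38) + 204.8 = -668.9 kg·m²/s.
After sticking, I_f = I_p + m R² = 136.9 + (19.9)(1.55)² = 184.8 kg·m².
ω_f = L_i / I_f = -668.9 / 184.8 = -3.620 rad/s.

|ω_f| ≈ 3.62 rad/s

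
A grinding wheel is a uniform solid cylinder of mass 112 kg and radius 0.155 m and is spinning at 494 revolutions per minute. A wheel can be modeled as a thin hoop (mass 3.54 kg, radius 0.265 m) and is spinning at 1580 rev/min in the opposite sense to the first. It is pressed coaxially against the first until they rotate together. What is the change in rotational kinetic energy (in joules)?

ΔKE ≈ -4950 J

The coupling torques are internal; angular momentum about the shared axis is conserved.
Moments of inertia: I_A = ½(112)(0.155)² = 1.345 kg·m²; I_B = (3.54)(0.265)² = 0.2486 kg·m².
Taking A's sense as positive: L = (1.345)(494) − (0.2486)(1580) = 271.8 kg·m²·rpm.
Combined I = 1.345 + 0.2486 = 1.594 kg·m².
ω_f = L / I = 271.8 / 1.594 = 170.5 rpm.
KE_i = ½ΣIω² = 5203 J; KE_f = ½(1.594)(17.86)² = 254.2 J.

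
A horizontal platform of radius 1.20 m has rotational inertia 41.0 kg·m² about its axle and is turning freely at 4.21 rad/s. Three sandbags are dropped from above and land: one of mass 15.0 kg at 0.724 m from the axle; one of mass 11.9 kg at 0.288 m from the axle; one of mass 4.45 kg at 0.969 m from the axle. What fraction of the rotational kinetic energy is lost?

The added mass arrives with no angular momentum about the axle, and any external torque about the axle is negligible, so the system's angular momentum is conserved.
Added inertia Σmr² = (15.0)(0.724)² + (11.9)(0.288)² + (4.45)(0.969)² = 13.03 kg·m²; I_f = 41.00 + 13.03 = 54.03 kg·m².
ω_f = I_p ω_i / I_f = (41.00)(4.21) / 54.03 = 3.195 rad/s.
KE_i = ½(41.00)(4.210 rad/s)² = 363.3 J; KE_f = ½(54.03)(3.195)² = 275.7 J.
Fraction lost = 0.2411.

fraction ≈ 0.241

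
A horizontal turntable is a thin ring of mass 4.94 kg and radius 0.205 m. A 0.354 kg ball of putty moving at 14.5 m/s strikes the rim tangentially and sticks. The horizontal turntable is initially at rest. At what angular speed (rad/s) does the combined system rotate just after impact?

The axle reaction passes through the axle and exerts no torque about it; angular momentum about the axle is conserved through the impact.
I_p = (4.94)(0.205)² = 0.2076 kg·m². Taking the sense of the ball of putty's angular momentum as positive, L_{ball} = m v R = (0.354)(14.5)(0.205) = 1.052 kg·m²/s.
L_i = 0 + 1.052 = 1.052 kg·m²/s.
After sticking, I_f = I_p + m R² = 0.2076 + (0.354)(0.205)² = 0.2225 kg·m².
ω_f = L_i / I_f = 1.052 / 0.2225 = 4.730 rad/s.

|ω_f| ≈ 4.73 rad/s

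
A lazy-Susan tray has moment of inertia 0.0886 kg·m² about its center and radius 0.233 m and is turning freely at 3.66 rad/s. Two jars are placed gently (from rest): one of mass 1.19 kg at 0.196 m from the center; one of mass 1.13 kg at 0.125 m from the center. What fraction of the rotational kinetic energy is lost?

fraction ≈ 0.417

The added mass arrives with no angular momentum about the center, and any external torque about the center is negligible, so the system's angular momentum is conserved.
Added inertia Σmr² = (1.19)(0.196)² + (1.13)(0.125)² = 0.06337 kg·m²; I_f = 0.08860 + 0.06337 = 0.1520 kg·m².
ω_f = I_p ω_i / I_f = (0.08860)(3.66) / 0.1520 = 2.134 rad/s.
KE_i = ½(0.08860)(3.660 rad/s)² = 0.5934 J; KE_f = ½(0.1520)(2.134)² = 0.3460 J.
Fraction lost = 0.4170.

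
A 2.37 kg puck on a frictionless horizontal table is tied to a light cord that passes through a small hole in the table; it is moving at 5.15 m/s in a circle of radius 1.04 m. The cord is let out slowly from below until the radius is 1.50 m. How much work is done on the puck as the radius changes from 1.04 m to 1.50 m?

W ≈ -16.3 J

The only horizontal force on the mass is along the cord (radial), so it exerts no torque about the hole and angular momentum m v r is conserved.
v₂ = v₁ r₁ / r₂ = (5.15)(1.04) / (1.50) = 3.571 m/s.
W = ΔKE = ½m(v₂² − v₁²) = -16.32 J.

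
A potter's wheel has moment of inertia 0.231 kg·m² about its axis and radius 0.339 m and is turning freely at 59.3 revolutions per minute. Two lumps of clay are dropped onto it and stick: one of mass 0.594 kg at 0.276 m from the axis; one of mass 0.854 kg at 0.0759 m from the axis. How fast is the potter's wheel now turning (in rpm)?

ω_f ≈ 48.7 rpm

The added mass arrives with no angular momentum about the axis, and any external torque about the axis is negligible, so the system's angular momentum is conserved.
Added inertia Σmr² = (0.594)(0.276)² + (0.854)(0.0759)² = 0.05017 kg·m²; I_f = 0.2310 + 0.05017 = 0.2812 kg·m².
ω_f = I_p ω_i / I_f = (0.2310)(59.3) / 0.2812 = 48.72 rpm.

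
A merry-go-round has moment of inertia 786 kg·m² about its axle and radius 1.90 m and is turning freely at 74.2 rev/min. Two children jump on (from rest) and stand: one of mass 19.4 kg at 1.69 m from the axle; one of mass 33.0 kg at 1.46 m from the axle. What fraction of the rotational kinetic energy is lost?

The added mass arrives with no angular momentum about the axle, and any external torque about the axle is negligible, so the system's angular momentum is conserved.
Added inertia Σmr² = (19.4)(1.69)² + (33.0)(1.46)² = 125.8 kg·m²; I_f = 786.0 + 125.8 = 911.8 kg·m².
ω_f = I_p ω_i / I_f = (786.0)(74.2) / 911.8 = 63.97 rpm.
KE_i = ½(786.0)(7.770 rad/s)² = 23730 J; KE_f = ½(911.8)(6.699)² = 20460 J.
Fraction lost = 0.1379.

fraction ≈ 0.138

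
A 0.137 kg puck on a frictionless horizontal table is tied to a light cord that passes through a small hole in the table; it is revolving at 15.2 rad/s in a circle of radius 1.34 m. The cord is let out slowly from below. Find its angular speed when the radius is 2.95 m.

ω₂ ≈ 3.14 rad/s

No torque about the axis ⇒ m r₁² ω₁ = m r₂² ω₂.
ω₂ = ω₁ (r₁/r₂)² = (15.2)(1.34/2.95)² = 3.136 rad/s.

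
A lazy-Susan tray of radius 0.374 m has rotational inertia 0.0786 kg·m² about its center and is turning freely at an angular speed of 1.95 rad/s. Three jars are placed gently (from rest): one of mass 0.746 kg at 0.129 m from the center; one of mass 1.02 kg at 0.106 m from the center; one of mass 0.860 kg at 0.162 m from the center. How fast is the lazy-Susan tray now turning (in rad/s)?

ω_f ≈ 1.23 rad/s

The added mass arrives with no angular momentum about the center, and any external torque about the center is negligible, so the system's angular momentum is conserved.
Added inertia Σmr² = (0.746)(0.129)² + (1.02)(0.106)² + (0.860)(0.162)² = 0.04644 kg·m²; I_f = 0.07860 + 0.04644 = 0.1250 kg·m².
ω_f = I_p ω_i / I_f = (0.07860)(1.95) / 0.1250 = 1.226 rad/s.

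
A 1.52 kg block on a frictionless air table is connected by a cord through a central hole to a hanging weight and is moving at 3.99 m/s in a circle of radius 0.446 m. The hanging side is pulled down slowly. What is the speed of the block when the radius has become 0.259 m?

The only horizontal force on the mass is along the cord (radial), so it exerts no torque about the hole and angular momentum m v r is conserved.
v₂ = v₁ r₁ / r₂ = (3.99)(0.446) / (0.259) = 6.871 m/s.

v₂ ≈ 6.87 m/s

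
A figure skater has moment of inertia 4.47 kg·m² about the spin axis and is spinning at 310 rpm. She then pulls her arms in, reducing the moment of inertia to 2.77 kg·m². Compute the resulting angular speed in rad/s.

ω₂ ≈ 52.4 rad/s

Angular momentum about the spin axis is conserved since the torque about it is zero.
ω₂ = I₁ω₁ / I₂ = (4.470)(310 rpm) / (2.770) = 500.3 rpm = 52.39 rad/s.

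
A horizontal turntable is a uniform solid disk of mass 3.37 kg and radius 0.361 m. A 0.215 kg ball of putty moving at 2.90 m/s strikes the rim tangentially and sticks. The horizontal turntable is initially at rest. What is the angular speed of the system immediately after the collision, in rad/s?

The axle reaction passes through the axle and exerts no torque about it; angular momentum about the axle is conserved through the impact.
I_p = ½(3.37)(0.361)² = 0.2196 kg·m². Taking the sense of the ball of putty's angular momentum as positive, L_{ball} = m v R = (0.215)(2.90)(0.361) = 0.2251 kg·m²/s.
L_i = 0 + 0.2251 = 0.2251 kg·m²/s.
After sticking, I_f = I_p + m R² = 0.2196 + (0.215)(0.361)² = 0.2476 kg·m².
ω_f = L_i / I_f = 0.2251 / 0.2476 = 0.9090 rad/s.

|ω_f| ≈ 0.909 rad/s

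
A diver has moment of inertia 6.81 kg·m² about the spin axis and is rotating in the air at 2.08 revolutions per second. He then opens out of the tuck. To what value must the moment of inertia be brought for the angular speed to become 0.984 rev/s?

I₂ ≈ 14.4 kg·m²

No external torque acts about the spin axis, so angular momentum is conserved.
I₂ = I₁ω₁ / ω₂ = (6.81)(2.08) / (0.984) = 14.40 kg·m².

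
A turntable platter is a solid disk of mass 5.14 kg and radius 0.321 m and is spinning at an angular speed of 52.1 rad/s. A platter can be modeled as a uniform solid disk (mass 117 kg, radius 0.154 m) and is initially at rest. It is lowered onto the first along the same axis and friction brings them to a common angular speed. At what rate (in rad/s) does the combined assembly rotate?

|ω_f| ≈ 8.35 rad/s

No external torque acts about the common axis, so total angular momentum is conserved.
Moments of inertia: I_A = ½(5.14)(0.321)² = 0.2648 kg·m²; I_B = ½(117)(0.154)² = 1.387 kg·m².
Taking A's sense as positive: L = (0.2648)(52.1) = 13.80 kg·m²·rad/s.
Combined I = 0.2648 + 1.387 = 1.652 kg·m².
ω_f = L / I = 13.80 / 1.652 = 8.351 rad/s.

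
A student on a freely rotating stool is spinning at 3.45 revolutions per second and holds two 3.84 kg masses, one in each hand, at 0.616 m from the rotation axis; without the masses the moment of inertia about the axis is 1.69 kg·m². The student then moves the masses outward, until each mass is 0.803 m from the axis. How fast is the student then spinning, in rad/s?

Angular momentum about the spin axis is conserved since the torque about it is zero.
I₁ = 1.69 + 2(3.84)(0.616)² = 4.604 kg·m²; I₂ = 1.69 + 2(3.84)(0.803)² = 6.642 kg·m².
ω₂ = I₁ω₁ / I₂ = (4.604)(3.45 rev/s) / (6.642) = 2.391 rev/s = 15.03 rad/s.

ω₂ ≈ 15.0 rad/s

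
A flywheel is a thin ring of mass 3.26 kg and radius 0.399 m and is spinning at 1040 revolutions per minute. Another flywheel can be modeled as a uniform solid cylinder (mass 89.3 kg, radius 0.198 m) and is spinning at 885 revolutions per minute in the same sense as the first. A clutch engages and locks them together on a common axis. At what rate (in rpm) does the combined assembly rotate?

The coupling torques are internal; angular momentum about the shared axis is conserved.
Moments of inertia: I_A = (3.26)(0.399)² = 0.5190 kg·m²; I_B = ½(89.3)(0.198)² = 1.750 kg·m².
Taking A's sense as positive: L = (0.5190)(1040) + (1.750)(885) = 2089 kg·m²·rpm.
Combined I = 0.5190 + 1.750 = 2.269 kg·m².
ω_f = L / I = 2089 / 2.269 = 920.4 rpm.

|ω_f| ≈ 920 rpm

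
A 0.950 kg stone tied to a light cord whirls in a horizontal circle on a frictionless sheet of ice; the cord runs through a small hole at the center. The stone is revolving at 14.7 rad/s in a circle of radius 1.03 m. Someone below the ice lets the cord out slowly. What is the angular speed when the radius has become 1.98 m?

ω₂ ≈ 3.98 rad/s

The constraining force is radial, so m r² ω about the center is conserved.
ω₂ = ω₁ (r₁/r₂)² = (14.7)(1.03/1.98)² = 3.978 rad/s.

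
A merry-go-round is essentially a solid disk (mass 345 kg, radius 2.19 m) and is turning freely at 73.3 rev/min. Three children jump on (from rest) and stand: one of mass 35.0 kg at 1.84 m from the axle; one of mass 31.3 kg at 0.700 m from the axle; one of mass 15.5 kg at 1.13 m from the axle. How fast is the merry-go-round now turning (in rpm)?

The added mass arrives with no angular momentum about the axle, and any external torque about the axle is negligible, so the system's angular momentum is conserved.
I_p = ½(345)(2.19)² = 827.3 kg·m².
Added inertia Σmr² = (35.0)(1.84)² + (31.3)(0.700)² + (15.5)(1.13)² = 153.6 kg·m²; I_f = 827.3 + 153.6 = 981.0 kg·m².
ω_f = I_p ω_i / I_f = (827.3)(73.3) / 981.0 = 61.82 rpm.

ω_f ≈ 61.8 rpm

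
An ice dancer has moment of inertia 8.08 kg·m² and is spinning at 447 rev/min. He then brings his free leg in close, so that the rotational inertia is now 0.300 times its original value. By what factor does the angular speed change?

No external torque acts about the spin axis, so angular momentum is conserved.
I₂ = 0.300 × 8.08 = 2.424 kg·m².
ω₂/ω₁ = I₁/I₂ = 8.080 / 2.424 = 3.333.

ω₂/ω₁ ≈ 3.33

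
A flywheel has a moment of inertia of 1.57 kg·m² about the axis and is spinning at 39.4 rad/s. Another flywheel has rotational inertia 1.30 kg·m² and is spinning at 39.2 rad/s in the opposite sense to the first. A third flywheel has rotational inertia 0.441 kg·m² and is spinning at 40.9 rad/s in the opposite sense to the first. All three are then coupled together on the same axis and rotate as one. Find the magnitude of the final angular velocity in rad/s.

No external torque acts about the common axis, so total angular momentum is conserved.
Taking A's sense as positive: L = (1.570)(39.4) − (1.300)(39.2) − (0.4410)(40.9) = -7.139 kg·m²·rad/s.
Combined I = 1.570 + 1.300 + 0.4410 = 3.311 kg·m².
ω_f = L / I = -7.139 / 3.311 = -2.156 rad/s.

|ω_f| ≈ 2.16 rad/s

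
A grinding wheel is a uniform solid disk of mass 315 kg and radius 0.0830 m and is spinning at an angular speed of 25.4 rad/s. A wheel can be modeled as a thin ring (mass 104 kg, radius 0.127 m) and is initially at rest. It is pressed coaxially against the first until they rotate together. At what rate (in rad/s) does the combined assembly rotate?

No external torque acts about the common axis, so total angular momentum is conserved.
Moments of inertia: I_A = ½(315)(0.0830)² = 1.085 kg·m²; I_B = (104)(0.127)² = 1.677 kg·m².
Taking A's sense as positive: L = (1.085)(25.4) = 27.56 kg·m²·rad/s.
Combined I = 1.085 + 1.677 = 2.762 kg·m².
ω_f = L / I = 27.56 / 2.762 = 9.977 rad/s.

|ω_f| ≈ 9.98 rad/s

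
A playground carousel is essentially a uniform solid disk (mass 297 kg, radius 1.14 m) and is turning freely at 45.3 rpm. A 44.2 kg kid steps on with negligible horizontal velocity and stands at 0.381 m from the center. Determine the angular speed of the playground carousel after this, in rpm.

No external torque acts about the center; L_before = L_after.
I_p = ½(297)(1.14)² = 193.0 kg·m².
Added inertia Σmr² = (44.2)(0.381)² = 6.416 kg·m²; I_f = 193.0 + 6.416 = 199.4 kg·m².
ω_f = I_p ω_i / I_f = (193.0)(45.3) / 199.4 = 43.84 rpm.

ω_f ≈ 43.8 rpm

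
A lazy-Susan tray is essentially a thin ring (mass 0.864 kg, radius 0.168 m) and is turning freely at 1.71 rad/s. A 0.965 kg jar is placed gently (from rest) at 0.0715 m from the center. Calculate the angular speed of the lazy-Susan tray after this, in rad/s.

The added mass arrives with no angular momentum about the center, and any external torque about the center is negligible, so the system's angular momentum is conserved.
I_p = (0.864)(0.168)² = 0.02439 kg·m².
Added inertia Σmr² = (0.965)(0.0715)² = 0.004933 kg·m²; I_f = 0.02439 + 0.004933 = 0.02932 kg·m².
ω_f = I_p ω_i / I_f = (0.02439)(1.71) / 0.02932 = 1.422 rad/s.

ω_f ≈ 1.42 rad/s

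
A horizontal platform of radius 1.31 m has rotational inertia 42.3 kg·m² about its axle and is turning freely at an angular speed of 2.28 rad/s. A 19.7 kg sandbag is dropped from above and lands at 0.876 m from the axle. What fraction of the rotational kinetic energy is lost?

fraction ≈ 0.263

The added mass arrives with no angular momentum about the axle, and any external torque about the axle is negligible, so the system's angular momentum is conserved.
Added inertia Σmr² = (19.7)(0.876)² = 15.12 kg·m²; I_f = 42.30 + 15.12 = 57.42 kg·m².
ω_f = I_p ω_i / I_f = (42.30)(2.28) / 57.42 = 1.680 rad/s.
KE_i = ½(42.30)(2.280 rad/s)² = 109.9 J; KE_f = ½(57.42)(1.680)² = 81.00 J.
Fraction lost = 0.2633.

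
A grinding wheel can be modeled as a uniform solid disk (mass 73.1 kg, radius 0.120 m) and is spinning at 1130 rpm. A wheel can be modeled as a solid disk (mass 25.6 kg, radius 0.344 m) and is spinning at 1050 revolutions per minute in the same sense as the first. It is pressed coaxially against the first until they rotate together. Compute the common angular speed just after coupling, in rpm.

The coupling torques are internal; angular momentum about the shared axis is conserved.
Moments of inertia: I_A = ½(73.1)(0.120)² = 0.5263 kg·m²; I_B = ½(25.6)(0.344)² = 1.515 kg·m².
Taking A's sense as positive: L = (0.5263)(1130) + (1.515)(1050) = 2185 kg·m²·rpm.
Combined I = 0.5263 + 1.515 = 2.041 kg·m².
ω_f = L / I = 2185 / 2.041 = 1071 rpm.

|ω_f| ≈ 1070 rpm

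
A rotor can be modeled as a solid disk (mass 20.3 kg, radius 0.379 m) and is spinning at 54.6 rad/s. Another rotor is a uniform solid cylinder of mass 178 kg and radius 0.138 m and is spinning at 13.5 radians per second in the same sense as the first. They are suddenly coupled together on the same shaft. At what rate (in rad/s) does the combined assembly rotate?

No external torque acts about the common axis, so total angular momentum is conserved.
Moments of inertia: I_A = ½(20.3)(0.379)² = 1.458 kg·m²; I_B = ½(178)(0.138)² = 1.695 kg·m².
Taking A's sense as positive: L = (1.458)(54.6) + (1.695)(13.5) = 102.5 kg·m²·rad/s.
Combined I = 1.458 + 1.695 = 3.153 kg·m².
ω_f = L / I = 102.5 / 3.153 = 32.51 rad/s.

|ω_f| ≈ 32.5 rad/s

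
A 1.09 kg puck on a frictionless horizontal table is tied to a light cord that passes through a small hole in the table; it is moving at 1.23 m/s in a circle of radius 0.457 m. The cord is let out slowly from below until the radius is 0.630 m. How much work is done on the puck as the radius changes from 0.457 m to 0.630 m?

W ≈ -0.391 J

The only horizontal force on the mass is along the cord (radial), so it exerts no torque about the hole and angular momentum m v r is conserved.
v₂ = v₁ r₁ / r₂ = (1.23)(0.457) / (0.630) = 0.8922 m/s.
W = ΔKE = ½m(v₂² − v₁²) = -0.3907 J.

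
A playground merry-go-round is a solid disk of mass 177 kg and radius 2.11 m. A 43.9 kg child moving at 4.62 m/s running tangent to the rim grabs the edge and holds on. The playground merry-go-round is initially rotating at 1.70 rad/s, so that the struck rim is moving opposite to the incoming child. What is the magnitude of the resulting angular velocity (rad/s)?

|ω_f| ≈ 0.410 rad/s

The axle reaction passes through the axle and exerts no torque about it; angular momentum about the axle is conserved through the impact.
I_p = ½(177)(2.11)² = 394.0 kg·m². Taking the sense of the child's angular momentum as positive, L_{child} = m v R = (43.9)(4.62)(2.11) = 427.9 kg·m²/s.
L_i = −I_p ω_p + m v R = −(394.0)(1.70) + 427.9 = -241.9 kg·m²/s.
After sticking, I_f = I_p + m R² = 394.0 + (43.9)(2.11)² = 589.5 kg·m².
ω_f = L_i / I_f = -241.9 / 589.5 = -0.4103 rad/s.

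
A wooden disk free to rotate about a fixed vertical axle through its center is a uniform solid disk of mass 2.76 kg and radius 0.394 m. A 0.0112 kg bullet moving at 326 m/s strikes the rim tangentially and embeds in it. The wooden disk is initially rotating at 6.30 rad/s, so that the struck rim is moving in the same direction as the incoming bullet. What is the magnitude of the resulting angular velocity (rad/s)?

About the axle the impulsive forces during the collision are internal, so angular momentum about that axis is conserved.
I_p = ½(2.76)(0.394)² = 0.2142 kg·m². Taking the sense of the bullet's angular momentum as positive, L_{bullet} = m v R = (0.0112)(326)(0.394) = 1.439 kg·m²/s.
L_i = +I_p ω_p + m v R = +(0.2142)(6.30) + 1.439 = 2.788 kg·m²/s.
After sticking, I_f = I_p + m R² = 0.2142 + (0.0112)(0.394)² = 0.2160 kg·m².
ω_f = L_i / I_f = 2.788 / 0.2160 = 12.91 rad/s.

|ω_f| ≈ 12.9 rad/s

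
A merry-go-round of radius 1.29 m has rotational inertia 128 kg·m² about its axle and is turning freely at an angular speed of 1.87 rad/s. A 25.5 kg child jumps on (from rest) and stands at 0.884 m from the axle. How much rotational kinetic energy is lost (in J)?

energy lost ≈ 30.1 J

The added mass arrives with no angular momentum about the axle, and any external torque about the axle is negligible, so the system's angular momentum is conserved.
Added inertia Σmr² = (25.5)(0.884)² = 19.93 kg·m²; I_f = 128.0 + 19.93 = 147.9 kg·m².
ω_f = I_p ω_i / I_f = (128.0)(1.87) / 147.9 = 1.618 rad/s.
KE_i = ½(128.0)(1.870 rad/s)² = 223.8 J; KE_f = ½(147.9)(1.618)² = 193.7 J.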